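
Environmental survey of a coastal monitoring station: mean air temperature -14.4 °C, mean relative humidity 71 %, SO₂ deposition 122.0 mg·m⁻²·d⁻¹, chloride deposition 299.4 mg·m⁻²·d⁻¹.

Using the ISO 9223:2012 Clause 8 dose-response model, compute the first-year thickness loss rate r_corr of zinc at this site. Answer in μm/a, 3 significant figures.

r_corr = 1.34 μm/a

zinc: temperature factor f = +0.038·(-24.4) = -0.9272
  sulphur-dioxide contribution → 1.107 μm/a
  chloride contribution → 0.2342 μm/a
  ⇒ r_corr(zinc) = 1.342 μm/a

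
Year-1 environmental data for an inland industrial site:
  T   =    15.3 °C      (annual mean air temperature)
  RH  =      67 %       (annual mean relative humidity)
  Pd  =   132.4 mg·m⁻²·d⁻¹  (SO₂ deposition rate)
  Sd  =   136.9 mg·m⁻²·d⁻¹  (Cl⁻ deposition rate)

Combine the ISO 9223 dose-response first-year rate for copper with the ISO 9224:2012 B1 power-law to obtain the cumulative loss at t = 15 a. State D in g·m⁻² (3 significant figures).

D(15) = 84.9 g·m⁻²

copper: T>10 °C ⇒ hinge -0.080·(15.3−10) = -0.4240
  SO₂ term: 0.0053·132.4^0.26·exp(0.059·67-0.4240) = 0.6436
  Sd branch = 0.01025·Sd^0.27·e^(0.036·RH+0.049·T) = 0.9134 μm/a
  r_corr = 0.6436 + 0.9134 = 1.557 μm/a
Power-law: D(15) = r_corr · 15^0.667
  D(15) = 1.557 × 15^0.667 = 1.557 × 6.088 = 9.478 μm
  Mass loss = 9.478 μm × 8.96 g/cm³ = 84.93 g·m⁻²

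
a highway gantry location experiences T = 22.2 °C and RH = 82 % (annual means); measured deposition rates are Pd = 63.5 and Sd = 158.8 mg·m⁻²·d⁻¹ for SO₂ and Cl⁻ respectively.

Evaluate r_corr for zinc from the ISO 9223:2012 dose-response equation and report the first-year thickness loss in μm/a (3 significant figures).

zinc: temperature factor f = -0.071·(12.2) = -0.8662
  sulphur-dioxide contribution → 1.465 μm/a
  chloride contribution → 3.999 μm/a
  ⇒ r_corr(zinc) = 5.464 μm/a

r_corr = 5.46 μm/a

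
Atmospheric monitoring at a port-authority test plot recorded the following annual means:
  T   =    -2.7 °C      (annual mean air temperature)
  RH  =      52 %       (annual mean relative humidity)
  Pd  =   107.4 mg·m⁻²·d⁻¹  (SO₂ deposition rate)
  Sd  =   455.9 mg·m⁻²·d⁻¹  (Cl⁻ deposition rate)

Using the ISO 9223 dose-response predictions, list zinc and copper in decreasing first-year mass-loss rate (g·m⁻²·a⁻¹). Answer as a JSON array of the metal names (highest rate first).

["zinc", "copper"]

zinc: f(T) = +0.038·(T−10) [T≤10 °C] = -0.4826
  SO₂ term: 0.0129·107.4^0.44·exp(0.046·52-0.4826) = 0.6815
  Sd branch = 0.0175·Sd^0.57·e^(0.008·RH+0.085·T) = 0.6912 μm/a
  r_corr = 0.6815 + 0.6912 = 1.373 μm/a
  mass loss = 1.373 μm/a × 7.14 g/cm³ = 9.801 g·m⁻²·a⁻¹
copper: f(T) = +0.126·(T−10) [T≤10 °C] = -1.6002
  Pd branch = 0.0053·Pd^0.26·e^(0.059·RH+f) = 0.07759 μm/a
  Sd branch = 0.01025·Sd^0.27·e^(0.036·RH+0.049·T) = 0.3049 μm/a
  sum: 0.07759 + 0.3049 → r_corr = 0.3825 μm/a
  mass loss = 0.3825 μm/a × 8.96 g/cm³ = 3.427 g·m⁻²·a⁻¹
Ordering by g·m⁻²·a⁻¹: zinc (9.8) > copper (3.43)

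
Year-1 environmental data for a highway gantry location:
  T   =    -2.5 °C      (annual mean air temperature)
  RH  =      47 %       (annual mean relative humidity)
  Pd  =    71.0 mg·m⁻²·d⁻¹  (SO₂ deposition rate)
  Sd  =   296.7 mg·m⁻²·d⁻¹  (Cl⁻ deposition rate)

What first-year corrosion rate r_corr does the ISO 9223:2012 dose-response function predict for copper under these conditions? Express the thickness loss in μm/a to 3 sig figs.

r_corr = 0.282 μm/a

copper: T≤10 °C ⇒ hinge +0.126·(-2.5−10) = -1.5750
  sulphur-dioxide contribution → 0.0532 μm/a
  chloride contribution → 0.229 μm/a
  ⇒ r_corr(copper) = 0.2822 μm/a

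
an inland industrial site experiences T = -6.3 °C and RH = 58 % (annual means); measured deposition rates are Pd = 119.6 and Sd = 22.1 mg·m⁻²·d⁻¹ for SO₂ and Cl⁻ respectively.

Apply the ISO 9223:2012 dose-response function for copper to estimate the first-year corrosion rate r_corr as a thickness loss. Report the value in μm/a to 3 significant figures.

r_corr = 0.212 μm/a

copper: temperature factor f = +0.126·(-16.3) = -2.0538
  SO₂ term: 0.0053·119.6^0.26·exp(0.059·58-2.0538) = 0.07223
  Cl⁻ term: 0.01025·22.1^0.27·exp(0.036·58+0.049·-6.3) = 0.1401
  sum: 0.07223 + 0.1401 → r_corr = 0.2123 μm/a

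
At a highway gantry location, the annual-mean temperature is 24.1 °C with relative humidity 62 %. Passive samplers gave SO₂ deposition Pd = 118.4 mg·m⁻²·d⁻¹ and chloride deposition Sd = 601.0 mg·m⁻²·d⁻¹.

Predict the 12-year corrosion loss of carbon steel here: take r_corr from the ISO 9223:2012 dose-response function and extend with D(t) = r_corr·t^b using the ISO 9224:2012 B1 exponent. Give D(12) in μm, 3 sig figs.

D(12) = 526 μm

carbon steel: f(T) = -0.054·(T−10) [T>10 °C] = -0.7614
  Pd branch = 1.77·Pd^0.52·e^(0.02·RH+f) = 34.2 μm/a
  Cl⁻ term: 0.102·601.0^0.62·exp(0.033·62+0.04·24.1) = 109.3
  r_corr = 34.2 + 109.3 = 143.5 μm/a
ISO 9224: D(t) = r_corr · t^b with b = 0.523 (carbon steel, B1)
  D(12) = 143.5 × 12^0.523 = 143.5 × 3.668 = 526.4 μm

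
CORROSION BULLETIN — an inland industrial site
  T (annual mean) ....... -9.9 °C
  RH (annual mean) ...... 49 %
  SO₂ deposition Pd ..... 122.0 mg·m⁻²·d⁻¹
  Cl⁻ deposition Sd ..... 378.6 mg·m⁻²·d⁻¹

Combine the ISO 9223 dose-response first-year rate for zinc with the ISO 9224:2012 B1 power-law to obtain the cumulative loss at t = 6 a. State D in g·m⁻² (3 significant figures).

D(6) = 24.7 g·m⁻²

zinc: f(T) = +0.038·(T−10) [T≤10 °C] = -0.7562
  sulphur-dioxide contribution → 0.4776 μm/a
  chloride contribution → 0.3291 μm/a
  total first-year rate 0.8068 μm/a
Power-law: D(6) = r_corr · 6^0.813
  D(6) = 0.8068 × 6^0.813 = 0.8068 × 4.292 = 3.462 μm
  Mass loss = 3.462 μm × 7.14 g/cm³ = 24.72 g·m⁻²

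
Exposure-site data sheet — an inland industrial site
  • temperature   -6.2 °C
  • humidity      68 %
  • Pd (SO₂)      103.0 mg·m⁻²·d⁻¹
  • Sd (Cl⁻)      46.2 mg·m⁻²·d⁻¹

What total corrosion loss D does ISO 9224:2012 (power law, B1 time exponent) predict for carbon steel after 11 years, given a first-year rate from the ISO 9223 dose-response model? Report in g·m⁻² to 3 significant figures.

carbon steel: T≤10 °C ⇒ hinge +0.150·(-6.2−10) = -2.4300
  SO₂ term: 1.77·103.0^0.52·exp(0.02·68-2.4300) = 6.76
  Cl⁻ term: 0.102·46.2^0.62·exp(0.033·68+0.04·-6.2) = 8.082
  r_corr = 6.76 + 8.082 = 14.84 μm/a
Long-term exponent b (ISO 9224 Table 2, B1) = 0.523
  D(11) = 14.84 × 11^0.523 = 14.84 × 3.505 = 52.02 μm
  Mass loss = 52.02 μm × 7.85 g/cm³ = 408.3 g·m⁻²

D(11) = 408 g·m⁻²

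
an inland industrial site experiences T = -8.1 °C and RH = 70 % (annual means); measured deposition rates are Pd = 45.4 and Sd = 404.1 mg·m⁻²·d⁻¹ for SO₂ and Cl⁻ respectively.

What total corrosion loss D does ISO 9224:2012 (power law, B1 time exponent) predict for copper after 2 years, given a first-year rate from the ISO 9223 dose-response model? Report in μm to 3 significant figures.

copper: T≤10 °C ⇒ hinge +0.126·(-8.1−10) = -2.2806
  sulphur-dioxide contribution → 0.09084 μm/a
  chloride contribution → 0.433 μm/a
  ⇒ r_corr(copper) = 0.5239 μm/a
Long-term exponent b (ISO 9224 Table 2, B1) = 0.667
  D(2) = 0.5239 × 2^0.667 = 0.5239 × 1.588 = 0.8318 μm

D(2) = 0.832 μm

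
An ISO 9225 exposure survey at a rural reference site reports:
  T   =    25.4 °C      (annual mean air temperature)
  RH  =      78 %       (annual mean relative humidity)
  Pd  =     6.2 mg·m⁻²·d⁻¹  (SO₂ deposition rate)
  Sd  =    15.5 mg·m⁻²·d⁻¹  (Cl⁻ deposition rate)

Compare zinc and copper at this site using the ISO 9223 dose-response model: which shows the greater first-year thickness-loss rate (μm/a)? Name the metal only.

zinc: f(T) = -0.071·(T−10) [T>10 °C] = -1.0934
  Pd branch = 0.0129·Pd^0.44·e^(0.046·RH+f) = 0.3488 μm/a
  Sd branch = 0.0175·Sd^0.57·e^(0.008·RH+0.085·T) = 1.349 μm/a
  r_corr = 0.3488 + 1.349 = 1.698 μm/a
copper: T>10 °C ⇒ hinge -0.080·(25.4−10) = -1.2320
  Pd branch = 0.0053·Pd^0.26·e^(0.059·RH+f) = 0.2477 μm/a
  Sd branch = 0.01025·Sd^0.27·e^(0.036·RH+0.049·T) = 1.236 μm/a
  sum: 0.2477 + 1.236 → r_corr = 1.484 μm/a
Ordering by μm/a: zinc (1.7) > copper (1.48)

zinc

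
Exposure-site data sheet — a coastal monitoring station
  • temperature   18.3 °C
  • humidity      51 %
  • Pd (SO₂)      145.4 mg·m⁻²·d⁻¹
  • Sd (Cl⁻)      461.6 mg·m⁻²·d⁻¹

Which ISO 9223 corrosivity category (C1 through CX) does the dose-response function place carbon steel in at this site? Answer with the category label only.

C5

carbon steel: temperature factor f = -0.054·(8.3) = -0.4482
  SO₂ term: 1.77·145.4^0.52·exp(0.02·51-0.4482) = 41.77
  Sd branch = 0.102·Sd^0.62·e^(0.033·RH+0.04·T) = 51.2 μm/a
  sum: 41.77 + 51.2 → r_corr = 92.97 μm/a
ISO 9223 Table 2 (carbon steel): 80 < 93 ≤ 200 μm/a ⇒ C5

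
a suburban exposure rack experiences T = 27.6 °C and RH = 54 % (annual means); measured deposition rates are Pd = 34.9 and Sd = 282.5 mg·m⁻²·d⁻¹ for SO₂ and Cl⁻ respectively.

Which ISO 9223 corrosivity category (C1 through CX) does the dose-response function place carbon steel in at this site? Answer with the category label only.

C4

carbon steel: T>10 °C ⇒ hinge -0.054·(27.6−10) = -0.9504
  SO₂ term: 1.77·34.9^0.52·exp(0.02·54-0.9504) = 12.78
  Cl⁻ term: 0.102·282.5^0.62·exp(0.033·54+0.04·27.6) = 60.48
  r_corr = 12.78 + 60.48 = 73.26 μm/a
73.3 μm/a falls in (50, 80] for carbon steel → category C4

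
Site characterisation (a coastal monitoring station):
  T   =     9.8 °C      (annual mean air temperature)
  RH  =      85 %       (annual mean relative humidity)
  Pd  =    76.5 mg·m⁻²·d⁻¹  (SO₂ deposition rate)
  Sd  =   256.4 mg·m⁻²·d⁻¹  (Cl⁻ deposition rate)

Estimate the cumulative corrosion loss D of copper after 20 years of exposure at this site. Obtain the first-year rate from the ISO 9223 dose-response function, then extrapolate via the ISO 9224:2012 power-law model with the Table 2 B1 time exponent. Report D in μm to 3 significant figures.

copper: T≤10 °C ⇒ hinge +0.126·(9.8−10) = -0.0252
  Pd branch = 0.0053·Pd^0.26·e^(0.059·RH+f) = 2.405 μm/a
  Cl⁻ term: 0.01025·256.4^0.27·exp(0.036·85+0.049·9.8) = 1.58
  r_corr = 2.405 + 1.58 = 3.985 μm/a
Long-term exponent b (ISO 9224 Table 2, B1) = 0.667
  D(20) = 3.985 × 20^0.667 = 3.985 × 7.375 = 29.39 μm

D(20) = 29.4 μm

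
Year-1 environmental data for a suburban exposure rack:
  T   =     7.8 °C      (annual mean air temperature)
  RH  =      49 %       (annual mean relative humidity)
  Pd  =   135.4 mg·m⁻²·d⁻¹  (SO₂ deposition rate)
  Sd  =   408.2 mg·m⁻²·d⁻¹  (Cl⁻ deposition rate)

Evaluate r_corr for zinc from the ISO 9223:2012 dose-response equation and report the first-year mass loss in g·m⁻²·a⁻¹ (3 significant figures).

r_corr = 18.0 g·m⁻²·a⁻¹

zinc: T≤10 °C ⇒ hinge +0.038·(7.8−10) = -0.0836
  Pd branch = 0.0129·Pd^0.44·e^(0.046·RH+f) = 0.9797 μm/a
  Cl⁻ term: 0.0175·408.2^0.57·exp(0.008·49+0.085·7.8) = 1.547
  r_corr = 0.9797 + 1.547 = 2.526 μm/a
Convert to mass loss: 2.526 μm/a × 7.14 g/cm³ = 18.04 g·m⁻²·a⁻¹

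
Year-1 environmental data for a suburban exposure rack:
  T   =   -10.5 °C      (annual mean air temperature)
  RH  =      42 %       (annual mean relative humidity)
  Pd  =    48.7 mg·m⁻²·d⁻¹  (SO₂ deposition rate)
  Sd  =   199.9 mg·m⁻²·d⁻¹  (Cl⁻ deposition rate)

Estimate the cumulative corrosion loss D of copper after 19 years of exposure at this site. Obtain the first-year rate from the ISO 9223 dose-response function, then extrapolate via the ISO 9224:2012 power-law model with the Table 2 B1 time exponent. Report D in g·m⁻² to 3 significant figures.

copper: f(T) = +0.126·(T−10) [T≤10 °C] = -2.5830
  SO₂ term: 0.0053·48.7^0.26·exp(0.059·42-2.5830) = 0.0131
  Cl⁻ term: 0.01025·199.9^0.27·exp(0.036·42+0.049·-10.5) = 0.1162
  sum: 0.0131 + 0.1162 → r_corr = 0.1293 μm/a
Power-law: D(19) = r_corr · 19^0.667
  D(19) = 0.1293 × 19^0.667 = 0.1293 × 7.127 = 0.9215 μm
  Mass loss = 0.9215 μm × 8.96 g/cm³ = 8.257 g·m⁻²

D(19) = 8.26 g·m⁻²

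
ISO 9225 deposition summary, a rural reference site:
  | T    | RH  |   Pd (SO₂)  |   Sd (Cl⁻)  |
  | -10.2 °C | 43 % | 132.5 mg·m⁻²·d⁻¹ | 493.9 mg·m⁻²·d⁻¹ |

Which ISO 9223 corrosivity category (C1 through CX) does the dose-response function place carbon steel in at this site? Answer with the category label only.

carbon steel: f(T) = +0.150·(T−10) [T≤10 °C] = -3.0300
  Pd branch = 1.77·Pd^0.52·e^(0.02·RH+f) = 2.565 μm/a
  Cl⁻ term: 0.102·493.9^0.62·exp(0.033·43+0.04·-10.2) = 13.11
  r_corr = 2.565 + 13.11 = 15.68 μm/a
15.7 μm/a falls in (1.3, 25] for carbon steel → category C2

C2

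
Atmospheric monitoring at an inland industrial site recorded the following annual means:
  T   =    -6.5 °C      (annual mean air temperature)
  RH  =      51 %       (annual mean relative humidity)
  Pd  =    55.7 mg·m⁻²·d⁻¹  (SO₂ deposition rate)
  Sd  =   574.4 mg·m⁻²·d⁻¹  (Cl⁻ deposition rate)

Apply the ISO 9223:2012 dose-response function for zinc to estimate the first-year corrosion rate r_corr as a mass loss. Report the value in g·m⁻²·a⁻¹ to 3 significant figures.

r_corr = 7.06 g·m⁻²·a⁻¹

zinc: f(T) = +0.038·(T−10) [T≤10 °C] = -0.6270
  SO₂ term: 0.0129·55.7^0.44·exp(0.046·51-0.6270) = 0.422
  Cl⁻ term: 0.0175·574.4^0.57·exp(0.008·51+0.085·-6.5) = 0.5663
  r_corr = 0.422 + 0.5663 = 0.9883 μm/a
Convert to mass loss: 0.9883 μm/a × 7.14 g/cm³ = 7.056 g·m⁻²·a⁻¹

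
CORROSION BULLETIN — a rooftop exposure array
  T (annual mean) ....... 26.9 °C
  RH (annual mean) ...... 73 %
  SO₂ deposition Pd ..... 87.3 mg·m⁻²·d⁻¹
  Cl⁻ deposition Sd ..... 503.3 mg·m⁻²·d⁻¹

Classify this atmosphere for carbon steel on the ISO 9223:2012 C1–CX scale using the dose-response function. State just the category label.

carbon steel: f(T) = -0.054·(T−10) [T>10 °C] = -0.9126
  sulphur-dioxide contribution → 31.26 μm/a
  chloride contribution → 157.5 μm/a
  total first-year rate 188.8 μm/a
Category bounds: 80…200 μm/a bracket r_corr ⇒ C5

C5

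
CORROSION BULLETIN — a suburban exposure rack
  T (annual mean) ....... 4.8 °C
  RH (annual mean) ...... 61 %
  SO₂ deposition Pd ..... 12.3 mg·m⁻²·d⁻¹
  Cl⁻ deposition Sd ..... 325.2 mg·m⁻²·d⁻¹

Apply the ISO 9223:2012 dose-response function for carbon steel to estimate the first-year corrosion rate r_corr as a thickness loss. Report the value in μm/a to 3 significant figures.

r_corr = 43.5 μm/a

carbon steel: T≤10 °C ⇒ hinge +0.150·(4.8−10) = -0.7800
  sulphur-dioxide contribution → 10.13 μm/a
  chloride contribution → 33.4 μm/a
  total first-year rate 43.54 μm/a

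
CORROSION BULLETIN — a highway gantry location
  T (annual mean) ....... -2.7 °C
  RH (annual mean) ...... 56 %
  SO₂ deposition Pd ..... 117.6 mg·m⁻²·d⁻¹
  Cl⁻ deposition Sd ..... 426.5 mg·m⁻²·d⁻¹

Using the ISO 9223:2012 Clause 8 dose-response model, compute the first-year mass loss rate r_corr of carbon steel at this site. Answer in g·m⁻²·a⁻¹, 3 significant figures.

carbon steel: T≤10 °C ⇒ hinge +0.150·(-2.7−10) = -1.9050
  sulphur-dioxide contribution → 9.631 μm/a
  chloride contribution → 24.82 μm/a
  ⇒ r_corr(carbon steel) = 34.45 μm/a
Convert to mass loss: 34.45 μm/a × 7.85 g/cm³ = 270.4 g·m⁻²·a⁻¹

r_corr = 270 g·m⁻²·a⁻¹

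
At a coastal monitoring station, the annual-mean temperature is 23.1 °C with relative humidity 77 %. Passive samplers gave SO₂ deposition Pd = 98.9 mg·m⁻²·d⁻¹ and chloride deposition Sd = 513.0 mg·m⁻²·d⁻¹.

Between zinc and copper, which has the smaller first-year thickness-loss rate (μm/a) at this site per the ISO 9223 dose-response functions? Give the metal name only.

copper

zinc: f(T) = -0.071·(T−10) [T>10 °C] = -0.9301
  sulphur-dioxide contribution → 1.327 μm/a
  chloride contribution → 8.092 μm/a
  ⇒ r_corr(zinc) = 9.419 μm/a
copper: T>10 °C ⇒ hinge -0.080·(23.1−10) = -1.0480
  sulphur-dioxide contribution → 0.5766 μm/a
  chloride contribution → 2.741 μm/a
  total first-year rate 3.318 μm/a
Ordering by μm/a: zinc (9.42) > copper (3.32)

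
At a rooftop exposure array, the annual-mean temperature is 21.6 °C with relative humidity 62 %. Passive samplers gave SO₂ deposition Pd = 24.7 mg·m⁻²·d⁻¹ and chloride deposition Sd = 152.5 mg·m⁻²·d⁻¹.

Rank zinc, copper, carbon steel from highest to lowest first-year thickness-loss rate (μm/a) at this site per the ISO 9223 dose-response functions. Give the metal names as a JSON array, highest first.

["carbon steel", "zinc", "copper"]

zinc: temperature factor f = -0.071·(11.6) = -0.8236
  SO₂ term: 0.0129·24.7^0.44·exp(0.046·62-0.8236) = 0.4021
  Sd branch = 0.0175·Sd^0.57·e^(0.008·RH+0.085·T) = 3.164 μm/a
  sum: 0.4021 + 3.164 → r_corr = 3.566 μm/a
copper: T>10 °C ⇒ hinge -0.080·(21.6−10) = -0.9280
  Pd branch = 0.0053·Pd^0.26·e^(0.059·RH+f) = 0.1871 μm/a
  Sd branch = 0.01025·Sd^0.27·e^(0.036·RH+0.049·T) = 1.07 μm/a
  r_corr = 0.1871 + 1.07 = 1.257 μm/a
carbon steel: f(T) = -0.054·(T−10) [T>10 °C] = -0.6264
  SO₂ term: 1.77·24.7^0.52·exp(0.02·62-0.6264) = 17.32
  Cl⁻ term: 0.102·152.5^0.62·exp(0.033·62+0.04·21.6) = 42.27
  r_corr = 17.32 + 42.27 = 59.59 μm/a
Ordering by μm/a: carbon steel (59.6) > zinc (3.57) > copper (1.26)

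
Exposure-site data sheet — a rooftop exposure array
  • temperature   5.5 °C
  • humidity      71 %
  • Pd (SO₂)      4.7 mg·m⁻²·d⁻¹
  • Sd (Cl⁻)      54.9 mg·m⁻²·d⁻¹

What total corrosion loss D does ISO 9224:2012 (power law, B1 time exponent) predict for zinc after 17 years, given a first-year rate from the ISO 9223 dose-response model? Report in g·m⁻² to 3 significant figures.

zinc: temperature factor f = +0.038·(-4.5) = -0.1710
  Pd branch = 0.0129·Pd^0.44·e^(0.046·RH+f) = 0.5629 μm/a
  Sd branch = 0.0175·Sd^0.57·e^(0.008·RH+0.085·T) = 0.4834 μm/a
  sum: 0.5629 + 0.4834 → r_corr = 1.046 μm/a
Long-term exponent b (ISO 9224 Table 2, B1) = 0.813
  D(17) = 1.046 × 17^0.813 = 1.046 × 10.01 = 10.47 μm
  Mass loss = 10.47 μm × 7.14 g/cm³ = 74.77 g·m⁻²

D(17) = 74.8 g·m⁻²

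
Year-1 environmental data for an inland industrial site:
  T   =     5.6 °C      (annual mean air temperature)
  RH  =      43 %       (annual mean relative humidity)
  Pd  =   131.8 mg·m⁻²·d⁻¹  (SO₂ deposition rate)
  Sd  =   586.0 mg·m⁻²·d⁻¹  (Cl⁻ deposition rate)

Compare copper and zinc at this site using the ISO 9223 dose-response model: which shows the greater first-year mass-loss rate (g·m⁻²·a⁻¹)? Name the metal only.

copper: f(T) = +0.126·(T−10) [T≤10 °C] = -0.5544
  SO₂ term: 0.0053·131.8^0.26·exp(0.059·43-0.5544) = 0.1369
  Cl⁻ term: 0.01025·586.0^0.27·exp(0.036·43+0.049·5.6) = 0.3544
  sum: 0.1369 + 0.3544 → r_corr = 0.4913 μm/a
  mass loss = 0.4913 μm/a × 8.96 g/cm³ = 4.402 g·m⁻²·a⁻¹
zinc: f(T) = +0.038·(T−10) [T≤10 °C] = -0.1672
  SO₂ term: 0.0129·131.8^0.44·exp(0.046·43-0.1672) = 0.6757
  Sd branch = 0.0175·Sd^0.57·e^(0.008·RH+0.085·T) = 1.503 μm/a
  r_corr = 0.6757 + 1.503 = 2.178 μm/a
  mass loss = 2.178 μm/a × 7.14 g/cm³ = 15.55 g·m⁻²·a⁻¹
Ordering by g·m⁻²·a⁻¹: zinc (15.6) > copper (4.4)

zinc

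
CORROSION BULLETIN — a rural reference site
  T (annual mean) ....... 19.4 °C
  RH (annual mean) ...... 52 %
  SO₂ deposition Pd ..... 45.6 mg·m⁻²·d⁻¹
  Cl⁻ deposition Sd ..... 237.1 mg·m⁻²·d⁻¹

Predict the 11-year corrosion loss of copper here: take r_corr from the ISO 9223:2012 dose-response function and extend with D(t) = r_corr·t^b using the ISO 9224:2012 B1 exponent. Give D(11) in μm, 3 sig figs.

D(11) = 4.45 μm

copper: T>10 °C ⇒ hinge -0.080·(19.4−10) = -0.7520
  sulphur-dioxide contribution → 0.145 μm/a
  chloride contribution → 0.7547 μm/a
  ⇒ r_corr(copper) = 0.8998 μm/a
Long-term exponent b (ISO 9224 Table 2, B1) = 0.667
  D(11) = 0.8998 × 11^0.667 = 0.8998 × 4.95 = 4.454 μm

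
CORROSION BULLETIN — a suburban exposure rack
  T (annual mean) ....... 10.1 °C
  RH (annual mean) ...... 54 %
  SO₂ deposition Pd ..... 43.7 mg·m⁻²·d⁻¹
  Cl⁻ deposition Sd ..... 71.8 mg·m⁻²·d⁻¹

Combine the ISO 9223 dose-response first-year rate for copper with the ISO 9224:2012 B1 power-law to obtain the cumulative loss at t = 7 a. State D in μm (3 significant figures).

D(7) = 2.61 μm

copper: temperature factor f = -0.080·(0.1) = -0.0080
  SO₂ term: 0.0053·43.7^0.26·exp(0.059·54-0.0080) = 0.3396
  Sd branch = 0.01025·Sd^0.27·e^(0.036·RH+0.049·T) = 0.3725 μm/a
  r_corr = 0.3396 + 0.3725 = 0.7121 μm/a
ISO 9224: D(t) = r_corr · t^b with b = 0.667 (copper, B1)
  D(7) = 0.7121 × 7^0.667 = 0.7121 × 3.662 = 2.607 μm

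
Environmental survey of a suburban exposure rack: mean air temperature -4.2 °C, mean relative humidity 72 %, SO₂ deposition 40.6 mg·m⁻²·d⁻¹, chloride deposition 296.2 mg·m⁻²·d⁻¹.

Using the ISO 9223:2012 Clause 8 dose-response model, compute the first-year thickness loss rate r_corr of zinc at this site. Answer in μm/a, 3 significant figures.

zinc: f(T) = +0.038·(T−10) [T≤10 °C] = -0.5396
  sulphur-dioxide contribution → 1.053 μm/a
  chloride contribution → 0.5584 μm/a
  total first-year rate 1.611 μm/a

r_corr = 1.61 μm/a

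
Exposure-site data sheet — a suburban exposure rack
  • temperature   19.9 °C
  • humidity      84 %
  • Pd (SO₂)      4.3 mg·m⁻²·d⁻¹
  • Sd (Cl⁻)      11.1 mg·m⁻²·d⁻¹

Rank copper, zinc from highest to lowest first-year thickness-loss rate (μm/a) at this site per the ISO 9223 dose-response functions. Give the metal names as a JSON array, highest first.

copper: temperature factor f = -0.080·(9.9) = -0.7920
  SO₂ term: 0.0053·4.3^0.26·exp(0.059·84-0.7920) = 0.4982
  Cl⁻ term: 0.01025·11.1^0.27·exp(0.036·84+0.049·19.9) = 1.071
  r_corr = 0.4982 + 1.071 = 1.569 μm/a
zinc: f(T) = -0.071·(T−10) [T>10 °C] = -0.7029
  SO₂ term: 0.0129·4.3^0.44·exp(0.046·84-0.7029) = 0.5783
  Cl⁻ term: 0.0175·11.1^0.57·exp(0.008·84+0.085·19.9) = 0.7334
  sum: 0.5783 + 0.7334 → r_corr = 1.312 μm/a
Ordering by μm/a: copper (1.57) > zinc (1.31)

["copper", "zinc"]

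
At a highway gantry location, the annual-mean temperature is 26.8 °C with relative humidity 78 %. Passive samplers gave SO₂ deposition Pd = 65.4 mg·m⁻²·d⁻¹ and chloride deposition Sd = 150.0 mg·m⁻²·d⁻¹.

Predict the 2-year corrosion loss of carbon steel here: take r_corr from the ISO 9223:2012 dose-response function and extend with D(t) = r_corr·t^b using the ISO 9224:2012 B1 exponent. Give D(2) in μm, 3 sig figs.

carbon steel: f(T) = -0.054·(T−10) [T>10 °C] = -0.9072
  SO₂ term: 1.77·65.4^0.52·exp(0.02·78-0.9072) = 29.89
  Sd branch = 0.102·Sd^0.62·e^(0.033·RH+0.04·T) = 87.34 μm/a
  sum: 29.89 + 87.34 → r_corr = 117.2 μm/a
ISO 9224: D(t) = r_corr · t^b with b = 0.523 (carbon steel, B1)
  D(2) = 117.2 × 2^0.523 = 117.2 × 1.437 = 168.5 μm

D(2) = 168 μm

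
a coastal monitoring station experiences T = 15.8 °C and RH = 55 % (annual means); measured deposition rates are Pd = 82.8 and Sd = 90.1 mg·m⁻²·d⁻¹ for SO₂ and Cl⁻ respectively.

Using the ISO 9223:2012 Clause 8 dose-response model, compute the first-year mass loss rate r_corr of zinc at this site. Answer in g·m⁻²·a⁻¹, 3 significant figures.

zinc: f(T) = -0.071·(T−10) [T>10 °C] = -0.4118
  SO₂ term: 0.0129·82.8^0.44·exp(0.046·55-0.4118) = 0.7489
  Sd branch = 0.0175·Sd^0.57·e^(0.008·RH+0.085·T) = 1.354 μm/a
  r_corr = 0.7489 + 1.354 = 2.103 μm/a
Convert to mass loss: 2.103 μm/a × 7.14 g/cm³ = 15.01 g·m⁻²·a⁻¹

r_corr = 15.0 g·m⁻²·a⁻¹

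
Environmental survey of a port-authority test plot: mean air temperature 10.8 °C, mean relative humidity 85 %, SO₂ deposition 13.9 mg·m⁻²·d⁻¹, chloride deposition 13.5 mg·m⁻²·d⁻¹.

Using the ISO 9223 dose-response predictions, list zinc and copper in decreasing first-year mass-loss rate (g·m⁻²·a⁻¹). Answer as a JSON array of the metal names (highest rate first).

zinc: temperature factor f = -0.071·(0.8) = -0.0568
  sulphur-dioxide contribution → 1.936 μm/a
  chloride contribution → 0.3814 μm/a
  total first-year rate 2.318 μm/a
  mass loss = 2.318 μm/a × 7.14 g/cm³ = 16.55 g·m⁻²·a⁻¹
copper: T>10 °C ⇒ hinge -0.080·(10.8−10) = -0.0640
  sulphur-dioxide contribution → 1.485 μm/a
  chloride contribution → 0.7493 μm/a
  ⇒ r_corr(copper) = 2.234 μm/a
  mass loss = 2.234 μm/a × 8.96 g/cm³ = 20.02 g·m⁻²·a⁻¹
Ordering by g·m⁻²·a⁻¹: copper (20) > zinc (16.5)

["copper", "zinc"]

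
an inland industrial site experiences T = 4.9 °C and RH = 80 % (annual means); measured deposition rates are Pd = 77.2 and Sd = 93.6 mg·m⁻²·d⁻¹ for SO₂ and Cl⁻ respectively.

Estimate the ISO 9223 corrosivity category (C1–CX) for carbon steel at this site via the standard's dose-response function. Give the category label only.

C4

carbon steel: T≤10 °C ⇒ hinge +0.150·(4.9−10) = -0.7650
  SO₂ term: 1.77·77.2^0.52·exp(0.02·80-0.7650) = 39.1
  Sd branch = 0.102·Sd^0.62·e^(0.033·RH+0.04·T) = 29 μm/a
  r_corr = 39.1 + 29 = 68.1 μm/a
68.1 μm/a falls in (50, 80] for carbon steel → category C4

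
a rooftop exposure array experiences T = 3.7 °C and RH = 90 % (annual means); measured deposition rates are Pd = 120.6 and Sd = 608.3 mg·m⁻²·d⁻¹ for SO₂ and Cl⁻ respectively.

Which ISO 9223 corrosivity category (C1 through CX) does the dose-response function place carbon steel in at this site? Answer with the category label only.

C5

carbon steel: f(T) = +0.150·(T−10) [T≤10 °C] = -0.9450
  SO₂ term: 1.77·120.6^0.52·exp(0.02·90-0.9450) = 50.3
  Sd branch = 0.102·Sd^0.62·e^(0.033·RH+0.04·T) = 122.7 μm/a
  r_corr = 50.3 + 122.7 = 173 μm/a
173 μm/a falls in (80, 200] for carbon steel → category C5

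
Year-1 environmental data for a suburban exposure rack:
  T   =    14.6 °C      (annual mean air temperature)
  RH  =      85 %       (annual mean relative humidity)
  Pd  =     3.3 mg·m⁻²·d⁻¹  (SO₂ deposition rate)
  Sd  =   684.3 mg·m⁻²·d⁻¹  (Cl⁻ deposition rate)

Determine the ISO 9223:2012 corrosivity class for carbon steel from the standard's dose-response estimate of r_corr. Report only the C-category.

carbon steel: temperature factor f = -0.054·(4.6) = -0.2484
  sulphur-dioxide contribution → 14.06 μm/a
  chloride contribution → 173.1 μm/a
  total first-year rate 187.2 μm/a
187 μm/a falls in (80, 200] for carbon steel → category C5

C5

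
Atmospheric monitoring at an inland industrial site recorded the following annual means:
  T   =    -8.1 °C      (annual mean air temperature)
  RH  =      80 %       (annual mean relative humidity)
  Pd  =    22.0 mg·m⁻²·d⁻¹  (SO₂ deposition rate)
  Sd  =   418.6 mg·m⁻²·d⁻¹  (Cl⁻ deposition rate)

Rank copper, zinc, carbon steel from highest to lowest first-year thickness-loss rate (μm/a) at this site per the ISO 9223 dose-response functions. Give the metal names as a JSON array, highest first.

["carbon steel", "zinc", "copper"]

copper: T≤10 °C ⇒ hinge +0.126·(-8.1−10) = -2.2806
  sulphur-dioxide contribution → 0.1357 μm/a
  chloride contribution → 0.6266 μm/a
  ⇒ r_corr(copper) = 0.7624 μm/a
zinc: T≤10 °C ⇒ hinge +0.038·(-8.1−10) = -0.6878
  sulphur-dioxide contribution → 1.002 μm/a
  chloride contribution → 0.5205 μm/a
  ⇒ r_corr(zinc) = 1.522 μm/a
carbon steel: T≤10 °C ⇒ hinge +0.150·(-8.1−10) = -2.7150
  sulphur-dioxide contribution → 2.896 μm/a
  chloride contribution → 43.65 μm/a
  total first-year rate 46.54 μm/a
Ordering by μm/a: carbon steel (46.5) > zinc (1.52) > copper (0.762)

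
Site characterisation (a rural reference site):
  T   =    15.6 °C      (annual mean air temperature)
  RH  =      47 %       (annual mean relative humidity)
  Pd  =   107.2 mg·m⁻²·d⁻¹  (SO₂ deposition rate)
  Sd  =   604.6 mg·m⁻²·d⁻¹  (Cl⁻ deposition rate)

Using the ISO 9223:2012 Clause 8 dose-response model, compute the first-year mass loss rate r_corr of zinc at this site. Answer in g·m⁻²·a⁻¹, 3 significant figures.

zinc: f(T) = -0.071·(T−10) [T>10 °C] = -0.3976
  sulphur-dioxide contribution → 0.589 μm/a
  chloride contribution → 3.695 μm/a
  total first-year rate 4.284 μm/a
Convert to mass loss: 4.284 μm/a × 7.14 g/cm³ = 30.59 g·m⁻²·a⁻¹

r_corr = 30.6 g·m⁻²·a⁻¹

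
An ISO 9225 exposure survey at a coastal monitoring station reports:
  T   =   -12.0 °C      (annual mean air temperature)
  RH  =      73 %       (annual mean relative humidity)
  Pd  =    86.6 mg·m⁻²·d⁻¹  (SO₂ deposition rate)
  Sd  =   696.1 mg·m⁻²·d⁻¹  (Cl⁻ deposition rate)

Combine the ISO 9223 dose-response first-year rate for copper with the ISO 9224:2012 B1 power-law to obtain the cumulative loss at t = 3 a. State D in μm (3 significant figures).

copper: temperature factor f = +0.126·(-22.0) = -2.7720
  Pd branch = 0.0053·Pd^0.26·e^(0.059·RH+f) = 0.07846 μm/a
  Cl⁻ term: 0.01025·696.1^0.27·exp(0.036·73+0.049·-12.0) = 0.4615
  r_corr = 0.07846 + 0.4615 = 0.54 μm/a
Power-law: D(3) = r_corr · 3^0.667
  D(3) = 0.54 × 3^0.667 = 0.54 × 2.081 = 1.124 μm

D(3) = 1.12 μm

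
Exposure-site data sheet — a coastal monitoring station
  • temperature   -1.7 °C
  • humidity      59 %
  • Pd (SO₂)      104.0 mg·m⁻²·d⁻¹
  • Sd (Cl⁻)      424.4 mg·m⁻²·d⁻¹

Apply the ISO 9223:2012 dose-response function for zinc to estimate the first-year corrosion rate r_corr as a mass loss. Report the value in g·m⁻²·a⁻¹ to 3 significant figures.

r_corr = 12.3 g·m⁻²·a⁻¹

zinc: T≤10 °C ⇒ hinge +0.038·(-1.7−10) = -0.4446
  Pd branch = 0.0129·Pd^0.44·e^(0.046·RH+f) = 0.9631 μm/a
  Cl⁻ term: 0.0175·424.4^0.57·exp(0.008·59+0.085·-1.7) = 0.764
  r_corr = 0.9631 + 0.764 = 1.727 μm/a
Convert to mass loss: 1.727 μm/a × 7.14 g/cm³ = 12.33 g·m⁻²·a⁻¹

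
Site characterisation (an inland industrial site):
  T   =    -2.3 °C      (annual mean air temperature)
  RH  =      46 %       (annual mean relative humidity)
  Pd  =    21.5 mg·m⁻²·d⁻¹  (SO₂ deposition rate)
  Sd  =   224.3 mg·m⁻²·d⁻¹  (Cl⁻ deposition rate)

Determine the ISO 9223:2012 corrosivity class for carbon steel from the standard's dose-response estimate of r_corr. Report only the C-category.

C2

carbon steel: T≤10 °C ⇒ hinge +0.150·(-2.3−10) = -1.8450
  SO₂ term: 1.77·21.5^0.52·exp(0.02·46-1.8450) = 3.46
  Sd branch = 0.102·Sd^0.62·e^(0.033·RH+0.04·T) = 12.17 μm/a
  sum: 3.46 + 12.17 → r_corr = 15.63 μm/a
ISO 9223 Table 2 (carbon steel): 1.3 < 15.6 ≤ 25 μm/a ⇒ C2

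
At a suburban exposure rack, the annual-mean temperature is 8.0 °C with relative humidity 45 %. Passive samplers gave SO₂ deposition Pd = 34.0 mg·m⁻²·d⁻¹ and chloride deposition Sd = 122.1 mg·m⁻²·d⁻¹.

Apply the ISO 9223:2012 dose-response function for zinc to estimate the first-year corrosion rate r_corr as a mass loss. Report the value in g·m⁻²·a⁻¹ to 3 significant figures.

zinc: temperature factor f = +0.038·(-2.0) = -0.0760
  sulphur-dioxide contribution → 0.4471 μm/a
  chloride contribution → 0.7658 μm/a
  total first-year rate 1.213 μm/a
Convert to mass loss: 1.213 μm/a × 7.14 g/cm³ = 8.66 g·m⁻²·a⁻¹

r_corr = 8.66 g·m⁻²·a⁻¹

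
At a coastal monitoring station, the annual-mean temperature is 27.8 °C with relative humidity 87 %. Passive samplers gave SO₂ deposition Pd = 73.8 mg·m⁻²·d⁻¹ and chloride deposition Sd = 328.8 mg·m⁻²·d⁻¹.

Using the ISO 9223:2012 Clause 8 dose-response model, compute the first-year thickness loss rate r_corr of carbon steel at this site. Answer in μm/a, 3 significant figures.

r_corr = 235 μm/a

carbon steel: f(T) = -0.054·(T−10) [T>10 °C] = -0.9612
  sulphur-dioxide contribution → 36.11 μm/a
  chloride contribution → 199 μm/a
  ⇒ r_corr(carbon steel) = 235.1 μm/a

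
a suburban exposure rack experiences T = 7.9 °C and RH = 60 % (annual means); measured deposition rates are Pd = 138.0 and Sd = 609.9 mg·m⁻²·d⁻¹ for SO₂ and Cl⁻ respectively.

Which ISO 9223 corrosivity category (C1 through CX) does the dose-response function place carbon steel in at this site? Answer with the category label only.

carbon steel: temperature factor f = +0.150·(-2.1) = -0.3150
  sulphur-dioxide contribution → 55.6 μm/a
  chloride contribution → 54.03 μm/a
  total first-year rate 109.6 μm/a
110 μm/a falls in (80, 200] for carbon steel → category C5

C5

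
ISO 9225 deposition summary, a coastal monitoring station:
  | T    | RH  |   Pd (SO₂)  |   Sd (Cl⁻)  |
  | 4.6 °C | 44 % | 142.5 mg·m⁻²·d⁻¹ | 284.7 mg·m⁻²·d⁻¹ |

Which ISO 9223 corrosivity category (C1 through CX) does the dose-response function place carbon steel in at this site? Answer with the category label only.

carbon steel: temperature factor f = +0.150·(-5.4) = -0.8100
  sulphur-dioxide contribution → 25.02 μm/a
  chloride contribution → 17.41 μm/a
  total first-year rate 42.44 μm/a
Category bounds: 25…50 μm/a bracket r_corr ⇒ C3

C3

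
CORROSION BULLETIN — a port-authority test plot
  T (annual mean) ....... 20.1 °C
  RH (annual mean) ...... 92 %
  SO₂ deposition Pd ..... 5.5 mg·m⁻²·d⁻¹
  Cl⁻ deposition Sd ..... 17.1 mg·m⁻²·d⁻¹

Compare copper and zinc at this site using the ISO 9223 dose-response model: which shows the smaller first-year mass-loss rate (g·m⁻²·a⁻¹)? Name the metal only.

copper: f(T) = -0.080·(T−10) [T>10 °C] = -0.8080
  sulphur-dioxide contribution → 0.8379 μm/a
  chloride contribution → 1.621 μm/a
  total first-year rate 2.459 μm/a
  mass loss = 2.459 μm/a × 8.96 g/cm³ = 22.03 g·m⁻²·a⁻¹
zinc: T>10 °C ⇒ hinge -0.071·(20.1−10) = -0.7171
  sulphur-dioxide contribution → 0.918 μm/a
  chloride contribution → 1.017 μm/a
  ⇒ r_corr(zinc) = 1.935 μm/a
  mass loss = 1.935 μm/a × 7.14 g/cm³ = 13.82 g·m⁻²·a⁻¹
Ordering by g·m⁻²·a⁻¹: copper (22) > zinc (13.8)

zinc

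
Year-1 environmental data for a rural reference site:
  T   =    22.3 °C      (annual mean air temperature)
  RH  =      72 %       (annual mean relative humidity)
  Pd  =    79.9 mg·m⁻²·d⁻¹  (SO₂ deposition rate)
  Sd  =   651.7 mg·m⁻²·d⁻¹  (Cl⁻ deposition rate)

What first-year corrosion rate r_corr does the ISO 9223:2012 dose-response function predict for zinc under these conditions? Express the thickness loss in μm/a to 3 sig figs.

zinc: f(T) = -0.071·(T−10) [T>10 °C] = -0.8733
  Pd branch = 0.0129·Pd^0.44·e^(0.046·RH+f) = 1.016 μm/a
  Cl⁻ term: 0.0175·651.7^0.57·exp(0.008·72+0.085·22.3) = 8.325
  r_corr = 1.016 + 8.325 = 9.341 μm/a

r_corr = 9.34 μm/a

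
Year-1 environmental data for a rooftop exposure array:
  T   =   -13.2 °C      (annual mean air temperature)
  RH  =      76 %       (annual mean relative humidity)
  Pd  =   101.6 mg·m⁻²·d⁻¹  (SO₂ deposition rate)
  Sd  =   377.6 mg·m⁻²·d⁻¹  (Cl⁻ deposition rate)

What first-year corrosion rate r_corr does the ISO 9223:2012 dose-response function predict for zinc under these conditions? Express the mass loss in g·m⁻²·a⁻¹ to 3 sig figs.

r_corr = 11.8 g·m⁻²·a⁻¹

zinc: T≤10 °C ⇒ hinge +0.038·(-13.2−10) = -0.8816
  Pd branch = 0.0129·Pd^0.44·e^(0.046·RH+f) = 1.346 μm/a
  Cl⁻ term: 0.0175·377.6^0.57·exp(0.008·76+0.085·-13.2) = 0.3081
  sum: 1.346 + 0.3081 → r_corr = 1.654 μm/a
Convert to mass loss: 1.654 μm/a × 7.14 g/cm³ = 11.81 g·m⁻²·a⁻¹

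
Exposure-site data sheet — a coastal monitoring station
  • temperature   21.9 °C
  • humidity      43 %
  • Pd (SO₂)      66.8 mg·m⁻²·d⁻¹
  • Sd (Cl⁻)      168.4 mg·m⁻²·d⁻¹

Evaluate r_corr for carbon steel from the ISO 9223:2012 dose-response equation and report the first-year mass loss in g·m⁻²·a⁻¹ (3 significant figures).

carbon steel: T>10 °C ⇒ hinge -0.054·(21.9−10) = -0.6426
  sulphur-dioxide contribution → 19.56 μm/a
  chloride contribution → 24.3 μm/a
  ⇒ r_corr(carbon steel) = 43.86 μm/a
Convert to mass loss: 43.86 μm/a × 7.85 g/cm³ = 344.3 g·m⁻²·a⁻¹

r_corr = 344 g·m⁻²·a⁻¹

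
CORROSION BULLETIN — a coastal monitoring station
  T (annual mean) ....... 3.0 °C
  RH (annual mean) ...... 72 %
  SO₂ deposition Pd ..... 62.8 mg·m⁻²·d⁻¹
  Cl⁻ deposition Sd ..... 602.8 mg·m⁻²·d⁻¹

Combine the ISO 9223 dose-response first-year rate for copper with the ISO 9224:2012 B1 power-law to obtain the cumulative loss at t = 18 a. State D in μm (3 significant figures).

copper: T≤10 °C ⇒ hinge +0.126·(3.0−10) = -0.8820
  Pd branch = 0.0053·Pd^0.26·e^(0.059·RH+f) = 0.4504 μm/a
  Sd branch = 0.01025·Sd^0.27·e^(0.036·RH+0.049·T) = 0.8931 μm/a
  sum: 0.4504 + 0.8931 → r_corr = 1.343 μm/a
ISO 9224: D(t) = r_corr · t^b with b = 0.667 (copper, B1)
  D(18) = 1.343 × 18^0.667 = 1.343 × 6.875 = 9.236 μm

D(18) = 9.24 μm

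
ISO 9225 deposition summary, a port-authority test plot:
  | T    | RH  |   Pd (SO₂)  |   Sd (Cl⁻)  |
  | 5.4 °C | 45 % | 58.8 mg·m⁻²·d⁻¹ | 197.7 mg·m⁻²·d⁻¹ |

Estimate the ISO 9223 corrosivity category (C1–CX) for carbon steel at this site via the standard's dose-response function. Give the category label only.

C3

carbon steel: f(T) = +0.150·(T−10) [T≤10 °C] = -0.6900
  Pd branch = 1.77·Pd^0.52·e^(0.02·RH+f) = 18.17 μm/a
  Cl⁻ term: 0.102·197.7^0.62·exp(0.033·45+0.04·5.4) = 14.82
  r_corr = 18.17 + 14.82 = 32.99 μm/a
Category bounds: 25…50 μm/a bracket r_corr ⇒ C3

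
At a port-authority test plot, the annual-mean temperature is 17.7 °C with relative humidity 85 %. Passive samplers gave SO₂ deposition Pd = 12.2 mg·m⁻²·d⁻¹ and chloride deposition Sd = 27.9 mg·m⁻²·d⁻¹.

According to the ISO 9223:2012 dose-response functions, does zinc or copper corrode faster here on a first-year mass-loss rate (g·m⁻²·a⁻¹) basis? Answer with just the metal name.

zinc: f(T) = -0.071·(T−10) [T>10 °C] = -0.5467
  sulphur-dioxide contribution → 1.12 μm/a
  chloride contribution → 1.037 μm/a
  ⇒ r_corr(zinc) = 2.157 μm/a
  mass loss = 2.157 μm/a × 7.14 g/cm³ = 15.4 g·m⁻²·a⁻¹
copper: T>10 °C ⇒ hinge -0.080·(17.7−10) = -0.6160
  sulphur-dioxide contribution → 0.8264 μm/a
  chloride contribution → 1.278 μm/a
  total first-year rate 2.105 μm/a
  mass loss = 2.105 μm/a × 8.96 g/cm³ = 18.86 g·m⁻²·a⁻¹
Ordering by g·m⁻²·a⁻¹: copper (18.9) > zinc (15.4)

copper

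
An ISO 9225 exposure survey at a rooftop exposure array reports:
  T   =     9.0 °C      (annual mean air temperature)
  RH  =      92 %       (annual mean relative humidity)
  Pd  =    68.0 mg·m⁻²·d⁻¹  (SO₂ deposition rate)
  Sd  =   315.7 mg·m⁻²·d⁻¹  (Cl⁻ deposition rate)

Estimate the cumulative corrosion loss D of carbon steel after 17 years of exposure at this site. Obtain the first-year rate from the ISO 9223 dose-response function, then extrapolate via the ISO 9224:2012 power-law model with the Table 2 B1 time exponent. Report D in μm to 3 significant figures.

D(17) = 854 μm

carbon steel: f(T) = +0.150·(T−10) [T≤10 °C] = -0.1500
  SO₂ term: 1.77·68.0^0.52·exp(0.02·92-0.1500) = 86.07
  Cl⁻ term: 0.102·315.7^0.62·exp(0.033·92+0.04·9.0) = 107.9
  r_corr = 86.07 + 107.9 = 194 μm/a
ISO 9224: D(t) = r_corr · t^b with b = 0.523 (carbon steel, B1)
  D(17) = 194 × 17^0.523 = 194 × 4.401 = 853.6 μm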